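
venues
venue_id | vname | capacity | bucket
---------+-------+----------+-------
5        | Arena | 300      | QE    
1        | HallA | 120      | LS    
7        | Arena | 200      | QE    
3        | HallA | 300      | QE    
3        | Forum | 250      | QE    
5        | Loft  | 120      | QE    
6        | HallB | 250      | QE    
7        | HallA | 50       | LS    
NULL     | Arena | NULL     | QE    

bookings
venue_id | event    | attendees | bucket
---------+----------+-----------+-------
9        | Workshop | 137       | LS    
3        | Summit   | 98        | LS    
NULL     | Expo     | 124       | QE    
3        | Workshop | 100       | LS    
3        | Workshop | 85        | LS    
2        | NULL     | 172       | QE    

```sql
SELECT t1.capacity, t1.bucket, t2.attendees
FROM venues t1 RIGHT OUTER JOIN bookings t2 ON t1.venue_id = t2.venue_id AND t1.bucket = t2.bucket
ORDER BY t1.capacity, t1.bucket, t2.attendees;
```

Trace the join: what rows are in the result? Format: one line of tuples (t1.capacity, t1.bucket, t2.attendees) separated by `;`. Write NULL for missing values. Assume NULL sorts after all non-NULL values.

(NULL, NULL, 85); (NULL, NULL, 98); (NULL, NULL, 100); (NULL, NULL, 124); (NULL, NULL, 137); (NULL, NULL, 172)

RIGHT JOIN keeps every row from `bookings`; unmatched rows get NULL for `venues`'s columns.
Matching on t1.venue_id = t2.venue_id AND t1.bucket = t2.bucket. A NULL in a compared column never satisfies the condition.
- t1 row (venue_id=5, bucket=QE): no match.
- t1 row (venue_id=1, bucket=LS): no match.
- t1 row (venue_id=7, bucket=QE): no match.
- t1 row (venue_id=3, bucket=QE): no match.
- t1 row (venue_id=3, bucket=QE): no match.
- t1 row (venue_id=5, bucket=QE): no match.
- t1 row (venue_id=6, bucket=QE): no match.
- t1 row (venue_id=7, bucket=LS): no match.
- t1 row (venue_id=NULL, bucket=QE): no match.
- 6 row(s) from t2 found no t1 partner → padded with NULL.
After projecting and ordering:
t1.capacity | t1.bucket | t2.attendees
NULL | NULL | 85
NULL | NULL | 98
NULL | NULL | 100
NULL | NULL | 124
NULL | NULL | 137
NULL | NULL | 172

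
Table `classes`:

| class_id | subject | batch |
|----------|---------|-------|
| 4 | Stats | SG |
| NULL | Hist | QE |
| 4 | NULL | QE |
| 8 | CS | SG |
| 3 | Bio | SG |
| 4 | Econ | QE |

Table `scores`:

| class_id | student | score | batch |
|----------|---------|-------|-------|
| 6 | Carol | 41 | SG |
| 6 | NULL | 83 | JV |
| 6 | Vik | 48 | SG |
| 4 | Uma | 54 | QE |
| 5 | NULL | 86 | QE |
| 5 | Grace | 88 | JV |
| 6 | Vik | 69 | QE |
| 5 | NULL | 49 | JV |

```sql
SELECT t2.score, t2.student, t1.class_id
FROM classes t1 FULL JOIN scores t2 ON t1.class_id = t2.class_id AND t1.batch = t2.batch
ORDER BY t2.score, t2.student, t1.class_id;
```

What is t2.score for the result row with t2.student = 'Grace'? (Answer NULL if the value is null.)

FULL OUTER JOIN keeps every row from both sides; unmatched rows get NULL for the other side's columns.
Matching on t1.class_id = t2.class_id AND t1.batch = t2.batch. A NULL in a compared column never satisfies the condition.
- t1[0] class_id=4, batch=SG → no match; kept with NULLs on the t2 side.
- t1[1] class_id=NULL, batch=QE → no match; kept with NULLs on the t2 side.
- t1[2] class_id=4, batch=QE → 1 match(es) in t2 → 1 row(s).
- t1[3] class_id=8, batch=SG → no match; kept with NULLs on the t2 side.
- t1[4] class_id=3, batch=SG → no match; kept with NULLs on the t2 side.
- t1[5] class_id=4, batch=QE → 1 match(es) in t2 → 1 row(s).
- plus 7 unmatched t2 row(s), each kept with NULL t1 columns.

88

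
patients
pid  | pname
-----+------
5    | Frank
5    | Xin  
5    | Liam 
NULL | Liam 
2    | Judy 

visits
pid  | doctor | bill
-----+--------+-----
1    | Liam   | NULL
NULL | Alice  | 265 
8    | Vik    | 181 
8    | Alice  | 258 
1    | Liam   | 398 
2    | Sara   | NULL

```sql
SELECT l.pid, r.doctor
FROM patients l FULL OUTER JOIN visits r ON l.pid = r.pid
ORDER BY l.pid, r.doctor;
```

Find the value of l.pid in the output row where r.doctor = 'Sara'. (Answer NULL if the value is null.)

2

FULL OUTER JOIN keeps every row from both sides; unmatched rows get NULL for the other side's columns.
Matching on l.pid = r.pid. A NULL in a compared column never satisfies the condition.
Matched pairs: 1; unmatched l rows kept: 4; unmatched r rows kept: 5.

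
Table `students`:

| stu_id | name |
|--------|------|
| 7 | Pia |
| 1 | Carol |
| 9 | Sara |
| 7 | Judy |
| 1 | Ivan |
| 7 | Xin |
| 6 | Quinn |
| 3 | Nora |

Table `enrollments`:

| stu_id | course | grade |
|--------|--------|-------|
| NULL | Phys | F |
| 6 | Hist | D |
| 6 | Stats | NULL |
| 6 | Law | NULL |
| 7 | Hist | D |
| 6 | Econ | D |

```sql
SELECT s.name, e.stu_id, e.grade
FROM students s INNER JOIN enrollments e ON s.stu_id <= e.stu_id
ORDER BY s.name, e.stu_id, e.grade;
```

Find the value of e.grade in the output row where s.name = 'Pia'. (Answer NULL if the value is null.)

INNER JOIN keeps only pairs where the ON condition holds.
Matching on s.stu_id <= e.stu_id. A NULL in a compared column never satisfies the condition.
- s row (stu_id=7): matches 1 e row(s) → 1 output row(s).
- s row (stu_id=1): matches 5 e row(s) → 5 output row(s).
- s row (stu_id=9): no match → dropped.
- s row (stu_id=7): matches 1 e row(s) → 1 output row(s).
- s row (stu_id=1): matches 5 e row(s) → 5 output row(s).
- s row (stu_id=7): matches 1 e row(s) → 1 output row(s).
- s row (stu_id=6): matches 5 e row(s) → 5 output row(s).
- s row (stu_id=3): matches 5 e row(s) → 5 output row(s).

D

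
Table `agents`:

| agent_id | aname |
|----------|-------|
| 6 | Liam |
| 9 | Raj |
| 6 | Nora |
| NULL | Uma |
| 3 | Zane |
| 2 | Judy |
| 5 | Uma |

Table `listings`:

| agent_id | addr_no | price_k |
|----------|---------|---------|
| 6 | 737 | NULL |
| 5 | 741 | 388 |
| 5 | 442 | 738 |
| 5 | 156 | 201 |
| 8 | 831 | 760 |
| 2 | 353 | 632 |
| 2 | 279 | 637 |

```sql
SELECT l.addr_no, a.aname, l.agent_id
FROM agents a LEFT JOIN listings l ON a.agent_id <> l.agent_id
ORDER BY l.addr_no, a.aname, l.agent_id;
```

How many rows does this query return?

36

LEFT JOIN keeps every row from `agents`; unmatched rows get NULL for `listings`'s columns.
Matching on a.agent_id <> l.agent_id. A NULL in a compared column never satisfies the condition.
- a[0] agent_id=6 → 6 match(es) in l → 6 row(s).
- a[1] agent_id=9 → 7 match(es) in l → 7 row(s).
- a[2] agent_id=6 → 6 match(es) in l → 6 row(s).
- a[3] agent_id=NULL → no match; kept with NULLs on the l side.
- a[4] agent_id=3 → 7 match(es) in l → 7 row(s).
- a[5] agent_id=2 → 5 match(es) in l → 5 row(s).
- a[6] agent_id=5 → 4 match(es) in l → 4 row(s).
Total: 35 matched + 1 padded = 36 rows.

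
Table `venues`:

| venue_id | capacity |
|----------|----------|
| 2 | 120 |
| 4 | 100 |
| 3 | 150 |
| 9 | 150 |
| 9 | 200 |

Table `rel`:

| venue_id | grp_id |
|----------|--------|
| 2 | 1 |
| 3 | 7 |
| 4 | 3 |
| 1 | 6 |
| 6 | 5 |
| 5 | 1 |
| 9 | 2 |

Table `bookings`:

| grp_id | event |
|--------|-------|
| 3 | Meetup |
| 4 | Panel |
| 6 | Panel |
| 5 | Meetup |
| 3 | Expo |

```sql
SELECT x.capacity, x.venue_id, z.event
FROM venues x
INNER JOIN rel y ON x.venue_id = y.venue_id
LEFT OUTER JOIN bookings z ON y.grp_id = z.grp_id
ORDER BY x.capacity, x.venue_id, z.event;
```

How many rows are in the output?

Evaluate left to right. First `venues x INNER JOIN rel y` on venue_id: 5 row(s).
Then LEFT JOIN `bookings z` on grp_id: each of those 5 rows is kept; rows whose y.grp_id has no match in z get NULL for z's columns.
Result: 6 row(s).

6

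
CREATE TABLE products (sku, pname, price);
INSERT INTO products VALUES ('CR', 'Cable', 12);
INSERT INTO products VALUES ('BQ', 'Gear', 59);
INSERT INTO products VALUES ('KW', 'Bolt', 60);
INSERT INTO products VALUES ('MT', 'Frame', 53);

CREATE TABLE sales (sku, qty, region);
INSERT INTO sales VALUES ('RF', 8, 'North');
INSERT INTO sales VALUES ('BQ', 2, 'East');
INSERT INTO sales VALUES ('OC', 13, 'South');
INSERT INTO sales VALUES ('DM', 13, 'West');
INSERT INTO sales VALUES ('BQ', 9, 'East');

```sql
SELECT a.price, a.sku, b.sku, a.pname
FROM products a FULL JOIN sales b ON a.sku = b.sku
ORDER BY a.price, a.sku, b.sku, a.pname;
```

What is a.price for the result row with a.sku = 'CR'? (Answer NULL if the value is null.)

12

FULL OUTER JOIN keeps every row from both sides; unmatched rows get NULL for the other side's columns.
Matching on a.sku = b.sku.
- sku=CR: no b row matches, row kept with b columns NULL.
- sku=BQ: 2 matching b row(s), so 2 row(s) emitted.
- sku=KW: no b row matches, row kept with b columns NULL.
- sku=MT: no b row matches, row kept with b columns NULL.
- plus 3 unmatched b row(s), each kept with NULL a columns.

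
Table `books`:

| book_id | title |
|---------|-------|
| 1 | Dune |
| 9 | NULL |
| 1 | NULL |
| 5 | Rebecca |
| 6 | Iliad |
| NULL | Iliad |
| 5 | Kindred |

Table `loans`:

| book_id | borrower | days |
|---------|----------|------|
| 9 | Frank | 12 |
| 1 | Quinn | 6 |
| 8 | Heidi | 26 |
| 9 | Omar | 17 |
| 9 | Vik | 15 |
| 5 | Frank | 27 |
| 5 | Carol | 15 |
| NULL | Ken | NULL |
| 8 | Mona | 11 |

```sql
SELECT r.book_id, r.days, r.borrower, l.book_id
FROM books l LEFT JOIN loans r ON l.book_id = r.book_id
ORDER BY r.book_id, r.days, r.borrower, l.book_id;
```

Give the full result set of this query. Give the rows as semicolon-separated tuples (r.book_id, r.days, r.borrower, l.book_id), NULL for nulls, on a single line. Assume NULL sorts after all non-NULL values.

(1, 6, Quinn, 1); (1, 6, Quinn, 1); (5, 15, Carol, 5); (5, 15, Carol, 5); (5, 27, Frank, 5); (5, 27, Frank, 5); (9, 12, Frank, 9); (9, 15, Vik, 9); (9, 17, Omar, 9); (NULL, NULL, NULL, 6); (NULL, NULL, NULL, NULL)

LEFT JOIN keeps every row from `books`; unmatched rows get NULL for `loans`'s columns.
Matching on l.book_id = r.book_id. A NULL in a compared column never satisfies the condition.
Matched pairs: 9; unmatched l rows kept: 2.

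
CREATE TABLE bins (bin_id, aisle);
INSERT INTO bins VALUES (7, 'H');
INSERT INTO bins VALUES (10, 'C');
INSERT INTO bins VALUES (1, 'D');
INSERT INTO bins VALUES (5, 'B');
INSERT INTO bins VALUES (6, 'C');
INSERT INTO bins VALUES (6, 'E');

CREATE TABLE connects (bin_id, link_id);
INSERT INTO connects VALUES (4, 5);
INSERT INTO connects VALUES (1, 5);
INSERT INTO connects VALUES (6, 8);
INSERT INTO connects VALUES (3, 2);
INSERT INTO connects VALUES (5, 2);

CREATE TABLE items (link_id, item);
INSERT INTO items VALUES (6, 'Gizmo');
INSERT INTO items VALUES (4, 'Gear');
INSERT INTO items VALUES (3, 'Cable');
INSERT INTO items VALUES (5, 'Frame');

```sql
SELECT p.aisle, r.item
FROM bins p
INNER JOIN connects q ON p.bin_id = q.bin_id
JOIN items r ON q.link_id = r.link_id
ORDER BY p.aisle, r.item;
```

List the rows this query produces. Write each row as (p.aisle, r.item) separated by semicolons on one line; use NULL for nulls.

(D, Frame)

Step 1 — p INNER JOIN q on bin_id → 4 row(s).
Then INNER JOIN `items r` on link_id: keep only rows whose q.link_id appears in r.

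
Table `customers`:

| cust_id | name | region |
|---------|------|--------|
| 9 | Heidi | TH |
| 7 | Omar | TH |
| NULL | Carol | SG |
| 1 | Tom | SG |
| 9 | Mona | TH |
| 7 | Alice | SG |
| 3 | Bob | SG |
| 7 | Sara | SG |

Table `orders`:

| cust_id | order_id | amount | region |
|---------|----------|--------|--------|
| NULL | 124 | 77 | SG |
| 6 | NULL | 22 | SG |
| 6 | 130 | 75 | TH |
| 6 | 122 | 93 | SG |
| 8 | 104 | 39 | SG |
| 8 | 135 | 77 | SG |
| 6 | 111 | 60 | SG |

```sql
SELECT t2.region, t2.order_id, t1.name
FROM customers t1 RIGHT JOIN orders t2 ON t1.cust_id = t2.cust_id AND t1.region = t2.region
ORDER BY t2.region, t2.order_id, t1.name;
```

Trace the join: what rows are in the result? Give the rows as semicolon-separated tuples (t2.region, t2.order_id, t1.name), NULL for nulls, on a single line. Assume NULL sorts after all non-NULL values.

(SG, 104, NULL); (SG, 111, NULL); (SG, 122, NULL); (SG, 124, NULL); (SG, 135, NULL); (SG, NULL, NULL); (TH, 130, NULL)

RIGHT JOIN keeps every row from `orders`; unmatched rows get NULL for `customers`'s columns.
Matching on t1.cust_id = t2.cust_id AND t1.region = t2.region. A NULL in a compared column never satisfies the condition.
Matched pairs: 0; unmatched t2 rows kept: 7.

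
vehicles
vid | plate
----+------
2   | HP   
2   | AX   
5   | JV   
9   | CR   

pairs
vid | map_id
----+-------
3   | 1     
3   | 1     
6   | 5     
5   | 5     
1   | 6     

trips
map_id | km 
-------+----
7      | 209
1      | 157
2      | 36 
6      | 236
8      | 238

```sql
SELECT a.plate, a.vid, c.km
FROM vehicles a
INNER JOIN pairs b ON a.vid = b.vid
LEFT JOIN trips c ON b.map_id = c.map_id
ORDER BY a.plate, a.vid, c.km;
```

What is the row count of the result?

1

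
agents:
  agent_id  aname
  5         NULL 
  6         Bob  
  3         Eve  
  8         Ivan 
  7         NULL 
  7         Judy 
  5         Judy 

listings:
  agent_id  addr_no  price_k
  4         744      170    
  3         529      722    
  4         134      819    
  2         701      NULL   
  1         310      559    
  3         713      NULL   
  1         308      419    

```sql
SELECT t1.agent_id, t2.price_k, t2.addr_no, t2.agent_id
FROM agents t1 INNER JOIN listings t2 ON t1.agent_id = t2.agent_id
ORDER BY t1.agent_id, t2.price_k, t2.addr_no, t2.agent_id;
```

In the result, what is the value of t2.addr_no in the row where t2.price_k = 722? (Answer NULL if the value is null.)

529

INNER JOIN keeps only pairs where the ON condition holds.
Matching on t1.agent_id = t2.agent_id.
Matched pairs: 2.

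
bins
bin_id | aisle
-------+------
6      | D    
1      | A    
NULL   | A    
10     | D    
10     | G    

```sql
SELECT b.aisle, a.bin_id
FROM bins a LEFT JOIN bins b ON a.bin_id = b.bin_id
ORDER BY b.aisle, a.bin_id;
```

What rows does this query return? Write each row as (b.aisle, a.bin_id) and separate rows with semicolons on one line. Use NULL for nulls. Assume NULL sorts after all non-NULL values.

LEFT JOIN keeps every row from `bins a`; unmatched rows get NULL for `bins b`'s columns.
Matching on a.bin_id = b.bin_id. A NULL in a compared column never satisfies the condition.
- bin_id=6: 1 matching b row(s), so 1 row(s) emitted.
- bin_id=1: 1 matching b row(s), so 1 row(s) emitted.
- bin_id=NULL: no b row matches, row kept with b columns NULL.
- bin_id=10: 2 matching b row(s), so 2 row(s) emitted.
- bin_id=10: 2 matching b row(s), so 2 row(s) emitted.
After projecting and ordering:
b.aisle | a.bin_id
A | 1
D | 6
D | 10
D | 10
G | 10
G | 10
NULL | NULL

(A, 1); (D, 6); (D, 10); (D, 10); (G, 10); (G, 10); (NULL, NULL)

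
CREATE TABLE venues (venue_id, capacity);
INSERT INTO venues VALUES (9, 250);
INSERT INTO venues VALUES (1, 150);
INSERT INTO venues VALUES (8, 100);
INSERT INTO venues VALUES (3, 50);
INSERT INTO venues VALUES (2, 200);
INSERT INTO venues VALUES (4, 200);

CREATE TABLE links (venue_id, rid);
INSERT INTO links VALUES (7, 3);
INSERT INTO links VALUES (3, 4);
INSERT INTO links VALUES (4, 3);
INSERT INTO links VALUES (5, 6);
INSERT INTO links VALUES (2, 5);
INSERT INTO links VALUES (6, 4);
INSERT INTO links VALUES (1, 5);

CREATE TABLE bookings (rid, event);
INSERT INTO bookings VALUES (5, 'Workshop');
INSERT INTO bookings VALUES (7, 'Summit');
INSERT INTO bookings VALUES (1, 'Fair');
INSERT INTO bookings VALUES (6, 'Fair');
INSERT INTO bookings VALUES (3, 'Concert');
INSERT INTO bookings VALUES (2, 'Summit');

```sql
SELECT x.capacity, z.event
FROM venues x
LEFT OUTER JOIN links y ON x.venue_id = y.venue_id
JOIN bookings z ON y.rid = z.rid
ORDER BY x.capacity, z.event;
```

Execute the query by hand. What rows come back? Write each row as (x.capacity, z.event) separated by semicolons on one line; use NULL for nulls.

(150, Workshop); (200, Concert); (200, Workshop)

Joins associate left-to-right: venues LEFT JOIN links on venue_id gives 6 intermediate row(s).
Then INNER JOIN `bookings z` on rid: keep only rows whose y.rid appears in z.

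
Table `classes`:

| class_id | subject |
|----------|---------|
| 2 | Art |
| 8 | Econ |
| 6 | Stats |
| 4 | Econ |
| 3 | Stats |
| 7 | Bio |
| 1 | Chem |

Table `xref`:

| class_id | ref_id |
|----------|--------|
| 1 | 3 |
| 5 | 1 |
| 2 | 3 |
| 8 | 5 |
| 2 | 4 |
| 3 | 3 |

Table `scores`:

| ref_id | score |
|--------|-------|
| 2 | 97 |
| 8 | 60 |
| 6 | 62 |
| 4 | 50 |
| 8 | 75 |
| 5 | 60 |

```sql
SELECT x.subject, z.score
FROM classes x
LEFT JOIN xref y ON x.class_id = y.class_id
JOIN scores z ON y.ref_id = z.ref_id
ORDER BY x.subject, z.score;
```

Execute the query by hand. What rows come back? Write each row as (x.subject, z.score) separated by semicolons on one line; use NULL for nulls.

(Art, 50); (Econ, 60)

Step 1 — x LEFT JOIN y on class_id → 8 row(s).
Then INNER JOIN `scores z` on ref_id: keep only rows whose y.ref_id appears in z.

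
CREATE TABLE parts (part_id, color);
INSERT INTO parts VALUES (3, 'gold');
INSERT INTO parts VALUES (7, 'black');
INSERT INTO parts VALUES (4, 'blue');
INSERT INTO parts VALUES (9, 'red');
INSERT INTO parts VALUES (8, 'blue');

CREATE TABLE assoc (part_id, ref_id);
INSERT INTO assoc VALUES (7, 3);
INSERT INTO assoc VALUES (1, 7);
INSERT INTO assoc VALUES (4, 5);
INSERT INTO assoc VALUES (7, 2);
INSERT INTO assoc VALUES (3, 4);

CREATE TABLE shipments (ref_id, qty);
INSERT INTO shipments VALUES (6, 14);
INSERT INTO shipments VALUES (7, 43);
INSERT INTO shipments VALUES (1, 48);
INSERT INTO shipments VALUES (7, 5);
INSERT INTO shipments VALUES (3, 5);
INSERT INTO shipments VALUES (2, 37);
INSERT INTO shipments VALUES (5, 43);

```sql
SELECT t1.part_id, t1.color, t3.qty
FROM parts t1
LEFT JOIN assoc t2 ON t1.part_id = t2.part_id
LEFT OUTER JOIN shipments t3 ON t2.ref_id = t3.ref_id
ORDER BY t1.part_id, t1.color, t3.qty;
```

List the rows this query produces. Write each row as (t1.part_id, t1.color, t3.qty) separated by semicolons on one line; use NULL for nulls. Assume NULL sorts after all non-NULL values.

Evaluate left to right. First `parts t1 LEFT JOIN assoc t2` on part_id: 6 row(s).
Then LEFT JOIN `shipments t3` on ref_id: each of those 6 rows is kept; rows whose t2.ref_id has no match in t3 get NULL for t3's columns.

(3, gold, NULL); (4, blue, 43); (7, black, 5); (7, black, 37); (8, blue, NULL); (9, red, NULL)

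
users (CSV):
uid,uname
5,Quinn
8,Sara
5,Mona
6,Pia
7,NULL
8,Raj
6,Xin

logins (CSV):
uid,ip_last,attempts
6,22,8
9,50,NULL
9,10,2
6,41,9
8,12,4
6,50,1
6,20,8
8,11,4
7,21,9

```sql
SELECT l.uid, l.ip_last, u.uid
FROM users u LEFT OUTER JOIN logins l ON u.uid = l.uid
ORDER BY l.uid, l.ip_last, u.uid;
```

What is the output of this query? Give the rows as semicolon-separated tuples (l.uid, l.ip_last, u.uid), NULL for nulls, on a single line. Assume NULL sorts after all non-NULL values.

(6, 20, 6); (6, 20, 6); (6, 22, 6); (6, 22, 6); (6, 41, 6); (6, 41, 6); (6, 50, 6); (6, 50, 6); (7, 21, 7); (8, 11, 8); (8, 11, 8); (8, 12, 8); (8, 12, 8); (NULL, NULL, 5); (NULL, NULL, 5)

LEFT JOIN keeps every row from `users`; unmatched rows get NULL for `logins`'s columns.
Matching on u.uid = l.uid.
- u (uid=5) has no partner → padded with NULL.
- u (uid=8) pairs with 2 row(s) of l.
- u (uid=5) has no partner → padded with NULL.
- u (uid=6) pairs with 4 row(s) of l.
- u (uid=7) pairs with 1 row(s) of l.
- u (uid=8) pairs with 2 row(s) of l.
- u (uid=6) pairs with 4 row(s) of l.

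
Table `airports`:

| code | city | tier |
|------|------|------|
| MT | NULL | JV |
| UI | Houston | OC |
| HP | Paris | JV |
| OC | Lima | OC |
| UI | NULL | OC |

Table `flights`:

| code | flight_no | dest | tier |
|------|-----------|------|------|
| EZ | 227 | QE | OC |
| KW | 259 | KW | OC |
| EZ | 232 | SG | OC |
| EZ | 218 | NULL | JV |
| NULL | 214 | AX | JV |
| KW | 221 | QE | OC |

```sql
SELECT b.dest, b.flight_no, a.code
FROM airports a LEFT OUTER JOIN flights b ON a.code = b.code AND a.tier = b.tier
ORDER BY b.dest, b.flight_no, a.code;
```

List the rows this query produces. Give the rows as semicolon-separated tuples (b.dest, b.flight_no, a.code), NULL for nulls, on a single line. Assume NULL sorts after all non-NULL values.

(NULL, NULL, HP); (NULL, NULL, MT); (NULL, NULL, OC); (NULL, NULL, UI); (NULL, NULL, UI)

LEFT JOIN keeps every row from `airports`; unmatched rows get NULL for `flights`'s columns.
Matching on a.code = b.code AND a.tier = b.tier. A NULL in a compared column never satisfies the condition.
Matched pairs: 0; unmatched a rows kept: 5.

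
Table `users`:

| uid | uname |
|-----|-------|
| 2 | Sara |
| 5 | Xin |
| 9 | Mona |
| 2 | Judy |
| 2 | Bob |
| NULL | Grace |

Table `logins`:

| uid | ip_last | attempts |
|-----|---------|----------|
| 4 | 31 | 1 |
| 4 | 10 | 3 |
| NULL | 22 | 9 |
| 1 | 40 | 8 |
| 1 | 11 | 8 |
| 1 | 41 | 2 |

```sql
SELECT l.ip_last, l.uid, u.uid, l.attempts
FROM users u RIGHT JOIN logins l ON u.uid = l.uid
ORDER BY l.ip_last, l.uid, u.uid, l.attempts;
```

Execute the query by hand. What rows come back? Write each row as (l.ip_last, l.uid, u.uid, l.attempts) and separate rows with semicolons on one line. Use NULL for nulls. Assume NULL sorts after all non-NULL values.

(10, 4, NULL, 3); (11, 1, NULL, 8); (22, NULL, NULL, 9); (31, 4, NULL, 1); (40, 1, NULL, 8); (41, 1, NULL, 2)

RIGHT JOIN keeps every row from `logins`; unmatched rows get NULL for `users`'s columns.
Matching on u.uid = l.uid. A NULL in a compared column never satisfies the condition.
- u row (uid=2): no match.
- u row (uid=5): no match.
- u row (uid=9): no match.
- u row (uid=2): no match.
- u row (uid=2): no match.
- u row (uid=NULL): no match.
- 6 l row(s) had no u match → kept, u columns NULL.
After projecting and ordering:
l.ip_last | l.uid | u.uid | l.attempts
10 | 4 | NULL | 3
11 | 1 | NULL | 8
22 | NULL | NULL | 9
31 | 4 | NULL | 1
40 | 1 | NULL | 8
41 | 1 | NULL | 2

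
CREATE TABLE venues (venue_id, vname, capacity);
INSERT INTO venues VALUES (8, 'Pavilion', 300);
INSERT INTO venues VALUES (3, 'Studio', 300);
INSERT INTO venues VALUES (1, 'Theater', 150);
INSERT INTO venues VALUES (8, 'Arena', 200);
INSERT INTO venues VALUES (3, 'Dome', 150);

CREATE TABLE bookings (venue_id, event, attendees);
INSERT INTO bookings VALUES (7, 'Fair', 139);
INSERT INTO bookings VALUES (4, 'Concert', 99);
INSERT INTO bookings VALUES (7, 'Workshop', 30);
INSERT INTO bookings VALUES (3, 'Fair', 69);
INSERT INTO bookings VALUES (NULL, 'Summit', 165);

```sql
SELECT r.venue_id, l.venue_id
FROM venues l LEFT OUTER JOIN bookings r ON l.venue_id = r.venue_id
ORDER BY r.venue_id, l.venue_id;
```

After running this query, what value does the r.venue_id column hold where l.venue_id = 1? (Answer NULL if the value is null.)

LEFT JOIN keeps every row from `venues`; unmatched rows get NULL for `bookings`'s columns.
Matching on l.venue_id = r.venue_id. A NULL in a compared column never satisfies the condition.
Matched pairs: 2; unmatched l rows kept: 3.

NULL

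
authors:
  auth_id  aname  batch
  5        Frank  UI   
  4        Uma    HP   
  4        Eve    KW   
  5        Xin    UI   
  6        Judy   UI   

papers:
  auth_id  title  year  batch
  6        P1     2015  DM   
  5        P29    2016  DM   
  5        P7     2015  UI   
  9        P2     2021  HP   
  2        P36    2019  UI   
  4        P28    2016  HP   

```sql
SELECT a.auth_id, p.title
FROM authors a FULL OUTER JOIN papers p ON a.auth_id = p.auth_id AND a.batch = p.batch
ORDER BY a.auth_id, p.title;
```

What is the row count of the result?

9

FULL OUTER JOIN keeps every row from both sides; unmatched rows get NULL for the other side's columns.
Matching on a.auth_id = p.auth_id AND a.batch = p.batch.
Matched pairs: 3; unmatched a rows kept: 2; unmatched p rows kept: 4.
Total: 3 matched + 6 padded = 9 rows.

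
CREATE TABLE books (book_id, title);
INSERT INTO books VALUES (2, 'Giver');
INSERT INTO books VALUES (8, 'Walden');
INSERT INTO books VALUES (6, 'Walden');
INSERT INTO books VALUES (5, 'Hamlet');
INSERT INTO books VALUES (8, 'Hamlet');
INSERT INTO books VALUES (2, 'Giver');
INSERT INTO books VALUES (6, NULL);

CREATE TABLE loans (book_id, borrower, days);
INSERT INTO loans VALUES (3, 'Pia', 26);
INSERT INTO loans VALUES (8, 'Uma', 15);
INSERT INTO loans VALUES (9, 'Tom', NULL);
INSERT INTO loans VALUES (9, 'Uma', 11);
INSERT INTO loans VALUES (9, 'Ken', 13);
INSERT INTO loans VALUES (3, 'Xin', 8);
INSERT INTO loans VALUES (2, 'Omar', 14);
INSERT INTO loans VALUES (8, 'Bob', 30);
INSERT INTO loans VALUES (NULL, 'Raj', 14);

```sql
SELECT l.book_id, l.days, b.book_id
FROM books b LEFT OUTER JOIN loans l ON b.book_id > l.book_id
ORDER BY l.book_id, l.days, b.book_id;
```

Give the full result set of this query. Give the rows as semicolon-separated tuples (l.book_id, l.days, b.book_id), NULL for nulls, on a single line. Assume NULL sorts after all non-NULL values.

(2, 14, 5); (2, 14, 6); (2, 14, 6); (2, 14, 8); (2, 14, 8); (3, 8, 5); (3, 8, 6); (3, 8, 6); (3, 8, 8); (3, 8, 8); (3, 26, 5); (3, 26, 6); (3, 26, 6); (3, 26, 8); (3, 26, 8); (NULL, NULL, 2); (NULL, NULL, 2)

LEFT JOIN keeps every row from `books`; unmatched rows get NULL for `loans`'s columns.
Matching on b.book_id > l.book_id. A NULL in a compared column never satisfies the condition.
Matched pairs: 15; unmatched b rows kept: 2.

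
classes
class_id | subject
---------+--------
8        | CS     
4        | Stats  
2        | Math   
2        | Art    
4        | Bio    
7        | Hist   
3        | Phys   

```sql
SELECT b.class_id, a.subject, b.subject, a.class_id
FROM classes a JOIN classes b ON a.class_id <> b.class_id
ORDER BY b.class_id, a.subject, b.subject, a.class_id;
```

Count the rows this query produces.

38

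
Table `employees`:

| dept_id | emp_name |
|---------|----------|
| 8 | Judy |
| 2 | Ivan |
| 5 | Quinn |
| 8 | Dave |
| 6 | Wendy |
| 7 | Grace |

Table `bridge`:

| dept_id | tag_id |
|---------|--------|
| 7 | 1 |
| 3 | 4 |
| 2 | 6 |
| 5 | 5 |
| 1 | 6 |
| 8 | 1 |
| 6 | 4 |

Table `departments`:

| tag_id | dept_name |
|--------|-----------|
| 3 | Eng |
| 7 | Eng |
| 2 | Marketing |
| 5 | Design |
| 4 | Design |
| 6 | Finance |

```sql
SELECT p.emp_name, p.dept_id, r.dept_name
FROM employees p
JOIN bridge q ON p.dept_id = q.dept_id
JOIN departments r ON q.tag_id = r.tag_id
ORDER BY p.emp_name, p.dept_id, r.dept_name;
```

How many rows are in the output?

Evaluate left to right. First `employees p INNER JOIN bridge q` on dept_id: 6 row(s).
Then INNER JOIN `departments r` on tag_id: keep only rows whose q.tag_id appears in r.
Result: 3 row(s).

3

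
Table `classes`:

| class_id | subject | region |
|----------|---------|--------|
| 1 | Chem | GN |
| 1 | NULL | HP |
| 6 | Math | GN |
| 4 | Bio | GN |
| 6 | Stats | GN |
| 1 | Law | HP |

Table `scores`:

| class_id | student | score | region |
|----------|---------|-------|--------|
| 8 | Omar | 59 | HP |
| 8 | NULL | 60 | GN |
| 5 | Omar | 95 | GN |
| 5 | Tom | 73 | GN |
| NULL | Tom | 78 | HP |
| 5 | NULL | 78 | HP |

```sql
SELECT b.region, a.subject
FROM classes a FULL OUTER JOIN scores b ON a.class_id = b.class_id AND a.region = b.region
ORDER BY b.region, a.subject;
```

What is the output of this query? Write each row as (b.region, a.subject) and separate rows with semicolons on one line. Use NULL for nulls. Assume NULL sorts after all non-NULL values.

(GN, NULL); (GN, NULL); (GN, NULL); (HP, NULL); (HP, NULL); (HP, NULL); (NULL, Bio); (NULL, Chem); (NULL, Law); (NULL, Math); (NULL, Stats); (NULL, NULL)

FULL OUTER JOIN keeps every row from both sides; unmatched rows get NULL for the other side's columns.
Matching on a.class_id = b.class_id AND a.region = b.region. A NULL in a compared column never satisfies the condition.
- a (class_id=1, region=GN) has no partner → padded with NULL.
- a (class_id=1, region=HP) has no partner → padded with NULL.
- a (class_id=6, region=GN) has no partner → padded with NULL.
- a (class_id=4, region=GN) has no partner → padded with NULL.
- a (class_id=6, region=GN) has no partner → padded with NULL.
- a (class_id=1, region=HP) has no partner → padded with NULL.
- 6 row(s) from b found no a partner → padded with NULL.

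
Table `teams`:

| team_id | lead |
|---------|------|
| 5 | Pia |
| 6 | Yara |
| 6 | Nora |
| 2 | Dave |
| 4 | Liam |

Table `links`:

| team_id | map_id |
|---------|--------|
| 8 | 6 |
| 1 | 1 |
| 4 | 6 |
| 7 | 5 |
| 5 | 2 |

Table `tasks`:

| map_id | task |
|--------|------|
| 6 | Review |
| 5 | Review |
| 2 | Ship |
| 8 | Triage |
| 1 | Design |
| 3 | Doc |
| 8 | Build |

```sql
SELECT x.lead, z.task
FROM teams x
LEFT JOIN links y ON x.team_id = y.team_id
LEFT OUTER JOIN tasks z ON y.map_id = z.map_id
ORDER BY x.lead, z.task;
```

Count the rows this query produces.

5

Joins associate left-to-right: teams LEFT JOIN links on team_id gives 5 intermediate row(s).
Then LEFT JOIN `tasks z` on map_id: each of those 5 rows is kept; rows whose y.map_id has no match in z get NULL for z's columns.
Result: 5 row(s).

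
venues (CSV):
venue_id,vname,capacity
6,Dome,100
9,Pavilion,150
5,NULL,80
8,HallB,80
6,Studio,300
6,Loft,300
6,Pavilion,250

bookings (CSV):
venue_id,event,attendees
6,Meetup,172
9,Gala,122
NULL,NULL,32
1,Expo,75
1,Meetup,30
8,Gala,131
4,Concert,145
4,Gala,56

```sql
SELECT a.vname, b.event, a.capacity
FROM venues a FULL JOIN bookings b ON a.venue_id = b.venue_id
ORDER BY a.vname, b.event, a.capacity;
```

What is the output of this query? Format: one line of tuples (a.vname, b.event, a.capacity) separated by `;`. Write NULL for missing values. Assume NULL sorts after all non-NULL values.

(Dome, Meetup, 100); (HallB, Gala, 80); (Loft, Meetup, 300); (Pavilion, Gala, 150); (Pavilion, Meetup, 250); (Studio, Meetup, 300); (NULL, Concert, NULL); (NULL, Expo, NULL); (NULL, Gala, NULL); (NULL, Meetup, NULL); (NULL, NULL, 80); (NULL, NULL, NULL)

FULL OUTER JOIN keeps every row from both sides; unmatched rows get NULL for the other side's columns.
Matching on a.venue_id = b.venue_id. A NULL in a compared column never satisfies the condition.
- a[0] venue_id=6 → 1 match(es) in b → 1 row(s).
- a[1] venue_id=9 → 1 match(es) in b → 1 row(s).
- a[2] venue_id=5 → no match; kept with NULLs on the b side.
- a[3] venue_id=8 → 1 match(es) in b → 1 row(s).
- a[4] venue_id=6 → 1 match(es) in b → 1 row(s).
- a[5] venue_id=6 → 1 match(es) in b → 1 row(s).
- a[6] venue_id=6 → 1 match(es) in b → 1 row(s).
- plus 5 unmatched b row(s), each kept with NULL a columns.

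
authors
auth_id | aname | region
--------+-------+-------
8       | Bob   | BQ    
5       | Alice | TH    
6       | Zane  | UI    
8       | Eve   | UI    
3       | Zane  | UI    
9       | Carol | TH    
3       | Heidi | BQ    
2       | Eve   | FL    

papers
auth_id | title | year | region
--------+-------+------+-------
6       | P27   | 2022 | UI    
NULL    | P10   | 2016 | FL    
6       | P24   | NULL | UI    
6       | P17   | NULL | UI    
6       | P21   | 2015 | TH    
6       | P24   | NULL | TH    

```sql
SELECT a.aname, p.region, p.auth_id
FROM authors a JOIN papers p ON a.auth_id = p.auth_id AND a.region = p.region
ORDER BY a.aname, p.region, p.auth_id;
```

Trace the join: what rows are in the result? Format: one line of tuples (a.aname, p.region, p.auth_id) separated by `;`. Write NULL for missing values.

INNER JOIN keeps only pairs where the ON condition holds.
Matching on a.auth_id = p.auth_id AND a.region = p.region. A NULL in a compared column never satisfies the condition.
Matched pairs: 3.

(Zane, UI, 6); (Zane, UI, 6); (Zane, UI, 6)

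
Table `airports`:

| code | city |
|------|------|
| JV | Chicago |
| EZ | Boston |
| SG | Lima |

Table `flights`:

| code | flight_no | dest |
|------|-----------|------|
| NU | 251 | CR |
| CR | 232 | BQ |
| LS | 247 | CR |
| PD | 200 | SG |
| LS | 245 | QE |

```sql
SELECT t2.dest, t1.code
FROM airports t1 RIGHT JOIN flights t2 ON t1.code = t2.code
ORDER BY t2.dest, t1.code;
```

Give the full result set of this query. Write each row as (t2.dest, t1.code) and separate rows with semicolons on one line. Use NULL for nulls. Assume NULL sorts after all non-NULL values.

RIGHT JOIN keeps every row from `flights`; unmatched rows get NULL for `airports`'s columns.
Matching on t1.code = t2.code.
- t1[0] code=JV → no match.
- t1[1] code=EZ → no match.
- t1[2] code=SG → no match.
- plus 5 unmatched t2 row(s), each kept with NULL t1 columns.
After projecting and ordering:
t2.dest | t1.code
BQ | NULL
CR | NULL
CR | NULL
QE | NULL
SG | NULL

(BQ, NULL); (CR, NULL); (CR, NULL); (QE, NULL); (SG, NULL)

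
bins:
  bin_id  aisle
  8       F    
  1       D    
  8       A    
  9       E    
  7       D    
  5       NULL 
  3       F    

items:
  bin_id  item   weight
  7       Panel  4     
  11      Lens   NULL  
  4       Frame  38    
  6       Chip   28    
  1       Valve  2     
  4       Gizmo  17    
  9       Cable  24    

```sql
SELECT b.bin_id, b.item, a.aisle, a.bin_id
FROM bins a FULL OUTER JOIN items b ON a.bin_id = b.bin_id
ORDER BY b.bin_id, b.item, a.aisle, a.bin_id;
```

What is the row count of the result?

11

FULL OUTER JOIN keeps every row from both sides; unmatched rows get NULL for the other side's columns.
Matching on a.bin_id = b.bin_id.
- a row (bin_id=8): no match → kept, b columns NULL.
- a row (bin_id=1): matches 1 b row(s) → 1 output row(s).
- a row (bin_id=8): no match → kept, b columns NULL.
- a row (bin_id=9): matches 1 b row(s) → 1 output row(s).
- a row (bin_id=7): matches 1 b row(s) → 1 output row(s).
- a row (bin_id=5): no match → kept, b columns NULL.
- a row (bin_id=3): no match → kept, b columns NULL.
- 4 b row(s) had no a match → kept, a columns NULL.
Total: 3 matched + 8 padded = 11 rows.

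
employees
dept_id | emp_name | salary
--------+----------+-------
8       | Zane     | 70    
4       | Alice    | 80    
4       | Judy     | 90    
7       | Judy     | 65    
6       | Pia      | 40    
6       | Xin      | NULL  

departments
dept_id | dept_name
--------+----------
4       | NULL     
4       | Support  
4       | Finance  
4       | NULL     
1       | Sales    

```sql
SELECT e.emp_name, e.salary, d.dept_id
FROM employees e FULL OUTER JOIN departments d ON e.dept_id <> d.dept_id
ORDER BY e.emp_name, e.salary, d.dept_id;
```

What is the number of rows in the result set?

FULL OUTER JOIN keeps every row from both sides; unmatched rows get NULL for the other side's columns.
Matching on e.dept_id <> d.dept_id.
- e[0] dept_id=8 → 5 match(es) in d → 5 row(s).
- e[1] dept_id=4 → 1 match(es) in d → 1 row(s).
- e[2] dept_id=4 → 1 match(es) in d → 1 row(s).
- e[3] dept_id=7 → 5 match(es) in d → 5 row(s).
- e[4] dept_id=6 → 5 match(es) in d → 5 row(s).
- e[5] dept_id=6 → 5 match(es) in d → 5 row(s).
Total: 22 rows.

22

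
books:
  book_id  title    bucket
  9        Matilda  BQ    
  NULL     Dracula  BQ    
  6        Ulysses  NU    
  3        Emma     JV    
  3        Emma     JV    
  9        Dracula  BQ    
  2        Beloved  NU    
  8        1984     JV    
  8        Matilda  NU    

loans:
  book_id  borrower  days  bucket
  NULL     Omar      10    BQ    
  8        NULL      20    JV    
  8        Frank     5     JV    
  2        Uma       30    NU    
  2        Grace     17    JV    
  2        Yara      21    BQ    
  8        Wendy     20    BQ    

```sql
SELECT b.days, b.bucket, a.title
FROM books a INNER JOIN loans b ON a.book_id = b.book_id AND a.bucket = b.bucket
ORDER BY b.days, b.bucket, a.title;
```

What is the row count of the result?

3

INNER JOIN keeps only pairs where the ON condition holds.
Matching on a.book_id = b.book_id AND a.bucket = b.bucket. A NULL in a compared column never satisfies the condition.
- book_id=9, bucket=BQ: no matching b row, dropped.
- book_id=NULL, bucket=BQ: no matching b row, dropped.
- book_id=6, bucket=NU: no matching b row, dropped.
- book_id=3, bucket=JV: no matching b row, dropped.
- book_id=3, bucket=JV: no matching b row, dropped.
- book_id=9, bucket=BQ: no matching b row, dropped.
- book_id=2, bucket=NU: 1 matching b row(s), so 1 row(s) emitted.
- book_id=8, bucket=JV: 2 matching b row(s), so 2 row(s) emitted.
- book_id=8, bucket=NU: no matching b row, dropped.
Total: 3 rows.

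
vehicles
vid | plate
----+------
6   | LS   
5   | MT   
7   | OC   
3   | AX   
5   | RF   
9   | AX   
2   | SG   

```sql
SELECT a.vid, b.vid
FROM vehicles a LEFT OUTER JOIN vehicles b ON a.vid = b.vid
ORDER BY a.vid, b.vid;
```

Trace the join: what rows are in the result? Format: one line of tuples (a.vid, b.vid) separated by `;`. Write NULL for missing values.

(2, 2); (3, 3); (5, 5); (5, 5); (5, 5); (5, 5); (6, 6); (7, 7); (9, 9)

LEFT JOIN keeps every row from `vehicles a`; unmatched rows get NULL for `vehicles b`'s columns.
Matching on a.vid = b.vid.
Matched pairs: 9; unmatched a rows kept: 0.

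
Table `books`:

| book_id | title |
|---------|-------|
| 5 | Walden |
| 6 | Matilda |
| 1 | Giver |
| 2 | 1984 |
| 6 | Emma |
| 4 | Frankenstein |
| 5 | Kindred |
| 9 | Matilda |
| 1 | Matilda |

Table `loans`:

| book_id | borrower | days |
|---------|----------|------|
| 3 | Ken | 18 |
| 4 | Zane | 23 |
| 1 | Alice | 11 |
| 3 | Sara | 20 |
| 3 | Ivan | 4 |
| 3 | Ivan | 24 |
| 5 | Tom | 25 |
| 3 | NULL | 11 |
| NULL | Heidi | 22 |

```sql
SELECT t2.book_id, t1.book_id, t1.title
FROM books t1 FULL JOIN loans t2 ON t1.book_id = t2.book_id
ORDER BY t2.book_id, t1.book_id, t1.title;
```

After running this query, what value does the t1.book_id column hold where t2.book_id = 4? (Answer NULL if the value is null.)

FULL OUTER JOIN keeps every row from both sides; unmatched rows get NULL for the other side's columns.
Matching on t1.book_id = t2.book_id. A NULL in a compared column never satisfies the condition.
- t1[0] book_id=5 → 1 match(es) in t2 → 1 row(s).
- t1[1] book_id=6 → no match; kept with NULLs on the t2 side.
- t1[2] book_id=1 → 1 match(es) in t2 → 1 row(s).
- t1[3] book_id=2 → no match; kept with NULLs on the t2 side.
- t1[4] book_id=6 → no match; kept with NULLs on the t2 side.
- t1[5] book_id=4 → 1 match(es) in t2 → 1 row(s).
- t1[6] book_id=5 → 1 match(es) in t2 → 1 row(s).
- t1[7] book_id=9 → no match; kept with NULLs on the t2 side.
- t1[8] book_id=1 → 1 match(es) in t2 → 1 row(s).
- 6 t2 row(s) had no t1 match → kept, t1 columns NULL.

4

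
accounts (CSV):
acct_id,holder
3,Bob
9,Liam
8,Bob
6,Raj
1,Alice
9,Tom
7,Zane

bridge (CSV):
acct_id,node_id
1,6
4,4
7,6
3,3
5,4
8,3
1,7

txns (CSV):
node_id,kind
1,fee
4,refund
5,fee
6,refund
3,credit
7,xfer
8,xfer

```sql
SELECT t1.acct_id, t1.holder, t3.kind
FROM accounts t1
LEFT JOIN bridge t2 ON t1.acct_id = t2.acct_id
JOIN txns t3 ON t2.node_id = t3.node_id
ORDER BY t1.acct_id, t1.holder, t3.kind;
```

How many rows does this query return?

Evaluate left to right. First `accounts t1 LEFT JOIN bridge t2` on acct_id: 8 row(s).
Then INNER JOIN `txns t3` on node_id: keep only rows whose t2.node_id appears in t3.
Result: 5 row(s).

5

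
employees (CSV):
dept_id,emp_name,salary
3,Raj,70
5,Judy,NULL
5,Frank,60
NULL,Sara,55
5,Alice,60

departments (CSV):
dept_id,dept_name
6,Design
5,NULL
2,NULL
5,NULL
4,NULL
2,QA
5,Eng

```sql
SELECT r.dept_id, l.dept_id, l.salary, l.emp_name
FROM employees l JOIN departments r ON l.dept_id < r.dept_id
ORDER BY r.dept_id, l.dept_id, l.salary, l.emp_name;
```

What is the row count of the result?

8

INNER JOIN keeps only pairs where the ON condition holds.
Matching on l.dept_id < r.dept_id. A NULL in a compared column never satisfies the condition.
Matched pairs: 8.
Total: 8 rows.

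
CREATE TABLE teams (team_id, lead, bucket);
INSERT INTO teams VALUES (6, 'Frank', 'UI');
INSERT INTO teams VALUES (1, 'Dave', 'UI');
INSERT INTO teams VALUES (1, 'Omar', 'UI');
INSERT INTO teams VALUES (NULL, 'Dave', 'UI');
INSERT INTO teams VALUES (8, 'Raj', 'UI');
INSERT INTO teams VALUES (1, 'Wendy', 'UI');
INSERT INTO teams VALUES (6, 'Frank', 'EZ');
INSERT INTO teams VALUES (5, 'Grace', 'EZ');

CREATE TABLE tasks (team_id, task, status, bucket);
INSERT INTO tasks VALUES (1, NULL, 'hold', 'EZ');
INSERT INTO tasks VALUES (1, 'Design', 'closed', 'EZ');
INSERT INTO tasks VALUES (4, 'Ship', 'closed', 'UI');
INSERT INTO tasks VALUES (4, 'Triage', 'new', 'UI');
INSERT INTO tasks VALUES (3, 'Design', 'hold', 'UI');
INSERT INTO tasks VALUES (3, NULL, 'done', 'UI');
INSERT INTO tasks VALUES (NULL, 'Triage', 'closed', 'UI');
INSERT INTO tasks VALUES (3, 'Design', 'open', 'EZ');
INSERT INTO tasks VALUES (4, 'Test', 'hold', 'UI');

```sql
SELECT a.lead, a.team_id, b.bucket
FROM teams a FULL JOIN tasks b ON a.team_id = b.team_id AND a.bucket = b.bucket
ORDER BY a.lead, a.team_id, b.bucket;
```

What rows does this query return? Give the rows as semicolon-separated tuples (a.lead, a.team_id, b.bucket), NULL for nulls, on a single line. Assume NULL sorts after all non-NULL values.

(Dave, 1, NULL); (Dave, NULL, NULL); (Frank, 6, NULL); (Frank, 6, NULL); (Grace, 5, NULL); (Omar, 1, NULL); (Raj, 8, NULL); (Wendy, 1, NULL); (NULL, NULL, EZ); (NULL, NULL, EZ); (NULL, NULL, EZ); (NULL, NULL, UI); (NULL, NULL, UI); (NULL, NULL, UI); (NULL, NULL, UI); (NULL, NULL, UI); (NULL, NULL, UI)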